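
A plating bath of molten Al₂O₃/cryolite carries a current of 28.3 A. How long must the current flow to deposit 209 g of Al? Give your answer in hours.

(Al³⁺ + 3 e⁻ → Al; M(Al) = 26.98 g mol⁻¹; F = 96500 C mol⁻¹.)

22.0 h

n(Al) = m/M = 209 / 26.98 = 7.746 mol.
Each Al atom requires 3 electrons, so n(e⁻) = 3 × 7.746 = 23.24 mol.
Q = n(e⁻)·F = 23.24 × 96500 = 2243000 C.
t = Q/I = 2243000 / 28.30 A = 79240 s = 22.0 h.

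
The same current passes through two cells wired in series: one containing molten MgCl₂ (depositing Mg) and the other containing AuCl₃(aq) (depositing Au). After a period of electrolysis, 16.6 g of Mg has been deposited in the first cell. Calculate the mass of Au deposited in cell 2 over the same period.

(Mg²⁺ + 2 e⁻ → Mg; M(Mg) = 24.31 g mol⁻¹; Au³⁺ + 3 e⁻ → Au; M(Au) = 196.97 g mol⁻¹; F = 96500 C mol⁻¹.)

n(Mg) = 16.6 / 24.31 = 0.6828 mol.
Since Mg²⁺ + 2 e⁻ → Mg, n(e⁻) passed = 2 × 0.6828 = 1.366 mol.
Cells in series carry the same charge, so the same 1.366 mol of electrons passes through cell 2.
Au³⁺ + 3 e⁻ → Au, so n(Au) = 1.366 / 3 = 0.4552 mol.
m(Au) = 0.4552 × 196.97 = 89.7 g.

89.7 g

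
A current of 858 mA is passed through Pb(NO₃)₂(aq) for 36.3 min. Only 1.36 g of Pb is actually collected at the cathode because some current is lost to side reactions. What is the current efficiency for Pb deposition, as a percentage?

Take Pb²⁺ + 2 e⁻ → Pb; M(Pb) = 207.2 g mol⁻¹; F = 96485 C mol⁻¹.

Q = I·t = 0.8580 × 2178.0 = 1869 C; n(e⁻) = 1869/96485 = 0.01937 mol.
Theoretical n(Pb) = n(e⁻)/2 = 0.009684 mol, i.e. m_theo = 0.009684 × 207.2 = 2.007 g.
Efficiency = m_actual / m_theo = 1.36 / 2.007 = 67.8 %.

67.8 %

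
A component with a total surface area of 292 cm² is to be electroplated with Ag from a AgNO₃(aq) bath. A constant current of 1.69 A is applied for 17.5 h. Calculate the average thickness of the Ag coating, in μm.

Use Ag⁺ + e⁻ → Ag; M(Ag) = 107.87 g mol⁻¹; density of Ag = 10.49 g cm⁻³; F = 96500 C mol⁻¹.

Q = I·t = 1.690 × 63000 = 106500 C; n(e⁻) = 1.103 mol.
n(Ag) = n(e⁻)/1 = 1.103 mol, so m = 1.103 × 107.87 = 119.0 g.
Volume = m/ρ = 119.0 / 10.49 = 11.35 cm³.
Thickness = V/A = 11.35 / 292 = 0.0389 cm = 389 μm.

389 μm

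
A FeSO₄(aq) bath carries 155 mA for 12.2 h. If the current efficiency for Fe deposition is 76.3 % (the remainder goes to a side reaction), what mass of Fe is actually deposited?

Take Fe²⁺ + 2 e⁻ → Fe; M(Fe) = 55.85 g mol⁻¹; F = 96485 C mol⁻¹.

Q = I·t = 0.1550 × 43920 = 6808 C.
n(e⁻) = 6808/96485 = 0.07056 mol; theoretically n(Fe) = 0.07056/2 = 0.03528 mol, m_theo = 1.970 g.
At 76.3 % efficiency, m_actual = 0.763 × 1.970 = 1.50 g.

1.50 g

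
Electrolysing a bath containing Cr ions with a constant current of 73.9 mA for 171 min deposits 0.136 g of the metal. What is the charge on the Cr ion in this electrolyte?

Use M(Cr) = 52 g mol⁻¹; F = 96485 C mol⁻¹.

Q = I·t = 0.07390 A × 10260 s = 758.2 C, so n(e⁻) = 758.2/96485 = 0.007858 mol.
n(Cr) deposited = 0.136 / 52 = 0.002615 mol.
Electrons per atom = n(e⁻)/n(Cr) = 0.007858 / 0.002615 = 3.00 ≈ 3, so the ion is Cr³⁺.

+3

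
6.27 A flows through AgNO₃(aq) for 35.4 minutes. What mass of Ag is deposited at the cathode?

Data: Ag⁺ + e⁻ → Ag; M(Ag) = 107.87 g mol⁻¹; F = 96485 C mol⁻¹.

Q = I·t = 6.270 A × 2124.0 s = 13320 C.
n(e⁻) = Q/F = 13320 / 96485 = 0.1380 mol.
Ag⁺ + e⁻ → Ag, so n(Ag) = n(e⁻)/1 = 0.1380 mol.
m = n·M = 0.1380 × 107.87 = 14.9 g.

14.9 g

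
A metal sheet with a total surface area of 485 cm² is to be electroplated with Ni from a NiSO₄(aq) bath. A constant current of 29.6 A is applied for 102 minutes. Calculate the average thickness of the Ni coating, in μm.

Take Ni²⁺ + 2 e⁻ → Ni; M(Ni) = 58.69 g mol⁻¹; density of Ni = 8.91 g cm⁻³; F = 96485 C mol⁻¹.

127 μm

Q = I·t = 29.60 × 6120.0 = 181200 C; n(e⁻) = 1.878 mol.
n(Ni) = n(e⁻)/2 = 0.9388 mol, so m = 0.9388 × 58.69 = 55.10 g.
Volume = m/ρ = 55.10 / 8.91 = 6.184 cm³.
Thickness = V/A = 6.184 / 485 = 0.0127 cm = 127 μm.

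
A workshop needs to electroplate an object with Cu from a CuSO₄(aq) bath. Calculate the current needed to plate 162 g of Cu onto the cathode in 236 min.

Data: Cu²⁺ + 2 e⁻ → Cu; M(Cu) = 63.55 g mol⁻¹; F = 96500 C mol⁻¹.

n(Cu) = 162 / 63.55 = 2.549 mol.
n(e⁻) = 2 × 2.549 = 5.098 mol.
Q = n(e⁻)·F = 5.098 × 96500 = 492000 C.
I = Q/t = 492000 / 14160 s = 34.7 A.

34.7 A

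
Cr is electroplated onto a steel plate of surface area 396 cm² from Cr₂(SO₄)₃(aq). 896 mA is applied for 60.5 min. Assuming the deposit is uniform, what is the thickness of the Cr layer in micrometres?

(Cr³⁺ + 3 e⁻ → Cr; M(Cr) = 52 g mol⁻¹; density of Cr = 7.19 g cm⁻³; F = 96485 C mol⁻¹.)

Q = I·t = 0.8960 × 3630.0 = 3252 C; n(e⁻) = 0.03371 mol.
n(Cr) = n(e⁻)/3 = 0.01124 mol, so m = 0.01124 × 52 = 0.5843 g.
Volume = m/ρ = 0.5843 / 7.19 = 0.08127 cm³.
Thickness = V/A = 0.08127 / 396 = 2.05 × 10⁻⁴ cm = 2.05 μm.

2.05 μm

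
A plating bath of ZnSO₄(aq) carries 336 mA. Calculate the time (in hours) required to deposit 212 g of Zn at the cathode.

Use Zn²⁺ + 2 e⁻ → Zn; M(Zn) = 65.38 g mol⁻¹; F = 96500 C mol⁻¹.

n(Zn) = m/M = 212 / 65.38 = 3.243 mol.
Each Zn atom requires 2 electrons, so n(e⁻) = 2 × 3.243 = 6.485 mol.
Q = n(e⁻)·F = 6.485 × 96500 = 625800 C.
t = Q/I = 625800 / 0.3360 A = 1863000 s = 517 h.

517 h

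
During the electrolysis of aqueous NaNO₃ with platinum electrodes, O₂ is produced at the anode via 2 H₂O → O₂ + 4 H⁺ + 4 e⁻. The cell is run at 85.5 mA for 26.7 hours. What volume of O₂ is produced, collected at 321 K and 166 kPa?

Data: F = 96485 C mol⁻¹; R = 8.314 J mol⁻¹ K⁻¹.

Q = I·t = 0.08550 A × 96120 s = 8218 C.
n(e⁻) = Q/F = 8218 / 96485 = 0.08518 mol.
4 electrons are transferred per O₂ molecule, so n(O₂) = 0.08518 / 4 = 0.02129 mol.
V = nRT/P = (0.02129 × 8.314 × 321) / (166 × 10³ Pa) = 3.42 × 10⁻⁴ m³ = 0.342 L.

0.342 L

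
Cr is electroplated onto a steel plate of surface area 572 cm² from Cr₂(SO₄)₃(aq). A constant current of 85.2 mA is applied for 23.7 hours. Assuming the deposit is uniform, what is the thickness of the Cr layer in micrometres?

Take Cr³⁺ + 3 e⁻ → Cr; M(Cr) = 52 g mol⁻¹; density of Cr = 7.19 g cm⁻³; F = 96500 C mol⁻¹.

3.17 μm

Q = I·t = 0.08520 × 85320 = 7269 C; n(e⁻) = 0.07533 mol.
n(Cr) = n(e⁻)/3 = 0.02511 mol, so m = 0.02511 × 52 = 1.306 g.
Volume = m/ρ = 1.306 / 7.19 = 0.1816 cm³.
Thickness = V/A = 0.1816 / 572 = 3.17 × 10⁻⁴ cm = 3.17 μm.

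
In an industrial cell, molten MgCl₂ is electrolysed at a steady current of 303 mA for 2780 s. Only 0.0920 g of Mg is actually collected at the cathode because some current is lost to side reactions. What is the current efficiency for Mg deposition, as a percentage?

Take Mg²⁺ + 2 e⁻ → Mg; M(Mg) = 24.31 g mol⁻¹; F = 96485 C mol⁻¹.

Q = I·t = 0.3030 × 2780.0 = 842.3 C; n(e⁻) = 842.3/96485 = 0.008730 mol.
Theoretical n(Mg) = n(e⁻)/2 = 0.004365 mol, i.e. m_theo = 0.004365 × 24.31 = 0.1061 g.
Efficiency = m_actual / m_theo = 0.0920 / 0.1061 = 86.7 %.

86.7 %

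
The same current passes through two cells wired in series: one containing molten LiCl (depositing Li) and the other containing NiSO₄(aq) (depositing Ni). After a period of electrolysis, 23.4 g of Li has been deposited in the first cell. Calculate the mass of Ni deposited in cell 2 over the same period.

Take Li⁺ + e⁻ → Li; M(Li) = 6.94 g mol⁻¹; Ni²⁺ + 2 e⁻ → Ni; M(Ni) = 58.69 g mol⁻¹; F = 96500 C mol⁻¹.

98.9 g

n(Li) = 23.4 / 6.94 = 3.372 mol.
Since Li⁺ + e⁻ → Li, n(e⁻) passed = 1 × 3.372 = 3.372 mol.
Cells in series carry the same charge, so the same 3.372 mol of electrons passes through cell 2.
Ni²⁺ + 2 e⁻ → Ni, so n(Ni) = 3.372 / 2 = 1.686 mol.
m(Ni) = 1.686 × 58.69 = 98.9 g.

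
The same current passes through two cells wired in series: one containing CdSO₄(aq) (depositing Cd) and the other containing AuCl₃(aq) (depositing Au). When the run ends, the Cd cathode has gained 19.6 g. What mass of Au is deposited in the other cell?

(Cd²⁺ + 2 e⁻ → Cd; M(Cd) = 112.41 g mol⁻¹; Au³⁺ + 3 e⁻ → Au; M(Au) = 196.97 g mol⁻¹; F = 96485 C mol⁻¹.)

n(Cd) = 19.6 / 112.41 = 0.1744 mol.
Since Cd²⁺ + 2 e⁻ → Cd, n(e⁻) passed = 2 × 0.1744 = 0.3487 mol.
Cells in series carry the same charge, so the same 0.3487 mol of electrons passes through cell 2.
Au³⁺ + 3 e⁻ → Au, so n(Au) = 0.3487 / 3 = 0.1162 mol.
m(Au) = 0.1162 × 196.97 = 22.9 g.

22.9 g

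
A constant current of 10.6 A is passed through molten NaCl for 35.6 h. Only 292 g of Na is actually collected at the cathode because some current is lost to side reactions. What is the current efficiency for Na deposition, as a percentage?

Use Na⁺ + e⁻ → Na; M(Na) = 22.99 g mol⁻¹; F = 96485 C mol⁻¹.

Q = I·t = 10.60 × 128160 = 1358000 C; n(e⁻) = 1358000/96485 = 14.08 mol.
Theoretical n(Na) = n(e⁻)/1 = 14.08 mol, i.e. m_theo = 14.08 × 22.99 = 323.7 g.
Efficiency = m_actual / m_theo = 292 / 323.7 = 90.2 %.

90.2 %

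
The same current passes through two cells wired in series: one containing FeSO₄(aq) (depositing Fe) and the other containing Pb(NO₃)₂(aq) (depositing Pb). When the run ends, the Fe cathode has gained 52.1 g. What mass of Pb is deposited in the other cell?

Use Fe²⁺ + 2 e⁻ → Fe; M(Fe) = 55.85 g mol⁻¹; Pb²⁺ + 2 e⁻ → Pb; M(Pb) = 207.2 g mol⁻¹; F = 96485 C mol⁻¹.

193 g

n(Fe) = 52.1 / 55.85 = 0.9329 mol.
Since Fe²⁺ + 2 e⁻ → Fe, n(e⁻) passed = 2 × 0.9329 = 1.866 mol.
Cells in series carry the same charge, so the same 1.866 mol of electrons passes through cell 2.
Pb²⁺ + 2 e⁻ → Pb, so n(Pb) = 1.866 / 2 = 0.9329 mol.
m(Pb) = 0.9329 × 207.2 = 193 g.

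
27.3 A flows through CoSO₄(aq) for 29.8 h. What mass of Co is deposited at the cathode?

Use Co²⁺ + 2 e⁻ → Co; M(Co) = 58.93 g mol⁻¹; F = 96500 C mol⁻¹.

Q = I·t = 27.30 A × 107280 s = 2929000 C.
n(e⁻) = Q/F = 2929000 / 96500 = 30.35 mol.
Co²⁺ + 2 e⁻ → Co, so n(Co) = n(e⁻)/2 = 15.17 mol.
m = n·M = 15.17 × 58.93 = 894 g.

894 g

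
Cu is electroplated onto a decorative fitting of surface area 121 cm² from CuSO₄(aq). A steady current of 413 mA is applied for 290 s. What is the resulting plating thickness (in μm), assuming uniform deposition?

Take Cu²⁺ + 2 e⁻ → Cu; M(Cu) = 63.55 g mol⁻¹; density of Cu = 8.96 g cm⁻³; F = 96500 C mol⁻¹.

Q = I·t = 0.4130 × 290.00 = 119.8 C; n(e⁻) = 0.001241 mol.
n(Cu) = n(e⁻)/2 = 0.0006206 mol, so m = 0.0006206 × 63.55 = 0.03944 g.
Volume = m/ρ = 0.03944 / 8.96 = 0.004401 cm³.
Thickness = V/A = 0.004401 / 121 = 3.64 × 10⁻⁵ cm = 0.364 μm.

0.364 μm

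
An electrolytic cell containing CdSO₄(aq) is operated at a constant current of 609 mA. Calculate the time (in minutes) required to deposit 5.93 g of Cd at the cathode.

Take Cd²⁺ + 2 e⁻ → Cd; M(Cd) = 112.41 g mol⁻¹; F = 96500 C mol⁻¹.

n(Cd) = m/M = 5.93 / 112.41 = 0.05275 mol.
Each Cd atom requires 2 electrons, so n(e⁻) = 2 × 0.05275 = 0.1055 mol.
Q = n(e⁻)·F = 0.1055 × 96500 = 10180 C.
t = Q/I = 10180 / 0.6090 A = 16720 s = 279 min.

279 min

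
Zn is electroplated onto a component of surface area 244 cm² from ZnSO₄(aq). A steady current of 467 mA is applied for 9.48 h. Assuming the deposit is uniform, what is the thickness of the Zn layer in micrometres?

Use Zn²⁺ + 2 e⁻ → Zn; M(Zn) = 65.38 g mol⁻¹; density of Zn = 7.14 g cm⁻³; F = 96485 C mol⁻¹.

Q = I·t = 0.4670 × 34128 = 15940 C; n(e⁻) = 0.1652 mol.
n(Zn) = n(e⁻)/2 = 0.08259 mol, so m = 0.08259 × 65.38 = 5.400 g.
Volume = m/ρ = 5.400 / 7.14 = 0.7563 cm³.
Thickness = V/A = 0.7563 / 244 = 0.00310 cm = 31.0 μm.

31.0 μm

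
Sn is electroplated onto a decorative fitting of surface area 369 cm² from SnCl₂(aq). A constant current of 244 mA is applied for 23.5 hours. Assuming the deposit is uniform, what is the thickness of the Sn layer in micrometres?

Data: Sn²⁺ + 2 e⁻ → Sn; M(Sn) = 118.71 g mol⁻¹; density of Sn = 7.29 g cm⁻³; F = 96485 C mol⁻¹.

Q = I·t = 0.2440 × 84600 = 20640 C; n(e⁻) = 0.2139 mol.
n(Sn) = n(e⁻)/2 = 0.1070 mol, so m = 0.1070 × 118.71 = 12.70 g.
Volume = m/ρ = 12.70 / 7.29 = 1.742 cm³.
Thickness = V/A = 1.742 / 369 = 0.00472 cm = 47.2 μm.

47.2 μm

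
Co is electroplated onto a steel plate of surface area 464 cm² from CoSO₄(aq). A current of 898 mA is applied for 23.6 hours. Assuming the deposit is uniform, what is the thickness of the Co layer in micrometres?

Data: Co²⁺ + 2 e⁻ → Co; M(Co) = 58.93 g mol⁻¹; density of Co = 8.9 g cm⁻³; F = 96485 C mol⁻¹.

Q = I·t = 0.8980 × 84960 = 76290 C; n(e⁻) = 0.7907 mol.
n(Co) = n(e⁻)/2 = 0.3954 mol, so m = 0.3954 × 58.93 = 23.30 g.
Volume = m/ρ = 23.30 / 8.9 = 2.618 cm³.
Thickness = V/A = 2.618 / 464 = 0.00564 cm = 56.4 μm.

56.4 μm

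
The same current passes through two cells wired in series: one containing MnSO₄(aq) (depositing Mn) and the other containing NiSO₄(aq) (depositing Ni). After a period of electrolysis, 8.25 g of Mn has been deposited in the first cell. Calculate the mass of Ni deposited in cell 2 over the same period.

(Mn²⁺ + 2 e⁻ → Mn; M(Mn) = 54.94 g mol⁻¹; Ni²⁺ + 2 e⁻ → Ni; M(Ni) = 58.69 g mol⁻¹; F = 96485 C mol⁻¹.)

n(Mn) = 8.25 / 54.94 = 0.1502 mol.
Since Mn²⁺ + 2 e⁻ → Mn, n(e⁻) passed = 2 × 0.1502 = 0.3003 mol.
Cells in series carry the same charge, so the same 0.3003 mol of electrons passes through cell 2.
Ni²⁺ + 2 e⁻ → Ni, so n(Ni) = 0.3003 / 2 = 0.1502 mol.
m(Ni) = 0.1502 × 58.69 = 8.81 g.

8.81 g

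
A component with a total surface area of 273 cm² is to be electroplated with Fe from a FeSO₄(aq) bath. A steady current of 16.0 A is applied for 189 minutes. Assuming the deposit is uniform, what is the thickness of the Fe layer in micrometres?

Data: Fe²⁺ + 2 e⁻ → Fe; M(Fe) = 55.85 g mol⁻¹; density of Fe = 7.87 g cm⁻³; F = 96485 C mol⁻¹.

Q = I·t = 16.00 × 11340 = 181400 C; n(e⁻) = 1.880 mol.
n(Fe) = n(e⁻)/2 = 0.9402 mol, so m = 0.9402 × 55.85 = 52.51 g.
Volume = m/ρ = 52.51 / 7.87 = 6.673 cm³.
Thickness = V/A = 6.673 / 273 = 0.0244 cm = 244 μm.

244 μm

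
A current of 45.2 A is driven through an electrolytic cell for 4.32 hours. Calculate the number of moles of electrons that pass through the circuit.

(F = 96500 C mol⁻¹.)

Q = I·t = 45.20 A × 15552 s = 703000 C.
n(e⁻) = Q/F = 703000 / 96500 = 7.28 mol.

7.28 mol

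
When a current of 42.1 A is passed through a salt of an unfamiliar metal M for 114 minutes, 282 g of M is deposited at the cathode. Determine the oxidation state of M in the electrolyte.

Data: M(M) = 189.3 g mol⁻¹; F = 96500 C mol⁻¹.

+2

Q = I·t = 42.10 A × 6840.0 s = 288000 C, so n(e⁻) = 288000/96500 = 2.984 mol.
n(M) deposited = 282 / 189.3 = 1.490 mol.
Electrons per atom = n(e⁻)/n(M) = 2.984 / 1.490 = 2.00 ≈ 2, so the ion is M²⁺.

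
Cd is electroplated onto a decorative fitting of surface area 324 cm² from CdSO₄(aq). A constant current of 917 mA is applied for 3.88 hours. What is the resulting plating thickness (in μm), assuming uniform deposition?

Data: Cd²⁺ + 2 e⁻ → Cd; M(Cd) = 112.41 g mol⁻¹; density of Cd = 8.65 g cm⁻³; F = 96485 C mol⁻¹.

26.6 μm

Q = I·t = 0.9170 × 13968 = 12810 C; n(e⁻) = 0.1328 mol.
n(Cd) = n(e⁻)/2 = 0.06638 mol, so m = 0.06638 × 112.41 = 7.461 g.
Volume = m/ρ = 7.461 / 8.65 = 0.8626 cm³.
Thickness = V/A = 0.8626 / 324 = 0.00266 cm = 26.6 μm.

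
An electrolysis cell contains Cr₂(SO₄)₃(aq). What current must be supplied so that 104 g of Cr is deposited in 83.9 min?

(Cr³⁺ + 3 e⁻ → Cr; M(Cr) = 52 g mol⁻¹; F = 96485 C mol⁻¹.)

n(Cr) = 104 / 52 = 2.000 mol.
n(e⁻) = 3 × 2.000 = 6.000 mol.
Q = n(e⁻)·F = 6.000 × 96485 = 578900 C.
I = Q/t = 578900 / 5034.0 s = 115 A.

115 A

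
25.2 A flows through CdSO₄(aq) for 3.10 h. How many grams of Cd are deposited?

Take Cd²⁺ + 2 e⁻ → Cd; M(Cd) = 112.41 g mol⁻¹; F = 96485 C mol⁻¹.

Q = I·t = 25.20 A × 11160 s = 281200 C.
n(e⁻) = Q/F = 281200 / 96485 = 2.915 mol.
Cd²⁺ + 2 e⁻ → Cd, so n(Cd) = n(e⁻)/2 = 1.457 mol.
m = n·M = 1.457 × 112.41 = 164 g.

164 g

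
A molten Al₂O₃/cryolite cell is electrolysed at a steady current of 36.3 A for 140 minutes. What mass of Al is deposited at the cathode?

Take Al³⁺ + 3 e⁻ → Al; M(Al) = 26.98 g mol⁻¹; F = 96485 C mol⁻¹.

Q = I·t = 36.30 A × 8400.0 s = 304900 C.
n(e⁻) = Q/F = 304900 / 96485 = 3.160 mol.
Al³⁺ + 3 e⁻ → Al, so n(Al) = n(e⁻)/3 = 1.053 mol.
m = n·M = 1.053 × 26.98 = 28.4 g.

28.4 g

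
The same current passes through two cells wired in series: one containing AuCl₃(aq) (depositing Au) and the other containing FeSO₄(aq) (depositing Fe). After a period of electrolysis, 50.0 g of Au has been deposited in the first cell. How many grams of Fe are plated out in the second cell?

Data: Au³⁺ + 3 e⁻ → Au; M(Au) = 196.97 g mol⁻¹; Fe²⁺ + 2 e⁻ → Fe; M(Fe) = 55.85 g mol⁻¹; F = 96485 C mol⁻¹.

21.3 g

n(Au) = 50.0 / 196.97 = 0.2538 mol.
Since Au³⁺ + 3 e⁻ → Au, n(e⁻) passed = 3 × 0.2538 = 0.7615 mol.
Cells in series carry the same charge, so the same 0.7615 mol of electrons passes through cell 2.
Fe²⁺ + 2 e⁻ → Fe, so n(Fe) = 0.7615 / 2 = 0.3808 mol.
m(Fe) = 0.3808 × 55.85 = 21.3 g.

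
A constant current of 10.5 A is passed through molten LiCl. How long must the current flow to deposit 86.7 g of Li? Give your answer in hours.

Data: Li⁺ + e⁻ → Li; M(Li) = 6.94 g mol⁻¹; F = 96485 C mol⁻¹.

31.9 h

n(Li) = m/M = 86.7 / 6.94 = 12.49 mol.
Each Li atom requires 1 electron, so n(e⁻) = 1 × 12.49 = 12.49 mol.
Q = n(e⁻)·F = 12.49 × 96485 = 1205000 C.
t = Q/I = 1205000 / 10.50 A = 114800 s = 31.9 h.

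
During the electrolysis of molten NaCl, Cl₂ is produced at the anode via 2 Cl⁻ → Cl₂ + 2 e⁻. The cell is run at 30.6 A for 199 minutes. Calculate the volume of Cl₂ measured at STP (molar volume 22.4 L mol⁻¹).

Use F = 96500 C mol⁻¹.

42.4 L

Q = I·t = 30.60 A × 11940 s = 365400 C.
n(e⁻) = Q/F = 365400 / 96500 = 3.786 mol.
2 electrons are transferred per Cl₂ molecule, so n(Cl₂) = 3.786 / 2 = 1.893 mol.
V = n × V_m = 1.893 × 22.4 = 42.4 L.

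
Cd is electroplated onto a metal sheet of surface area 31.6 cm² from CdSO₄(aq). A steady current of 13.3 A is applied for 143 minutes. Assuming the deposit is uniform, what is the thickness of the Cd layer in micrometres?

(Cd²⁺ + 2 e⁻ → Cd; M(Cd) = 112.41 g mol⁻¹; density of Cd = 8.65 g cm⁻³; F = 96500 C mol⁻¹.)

Q = I·t = 13.30 × 8580.0 = 114100 C; n(e⁻) = 1.183 mol.
n(Cd) = n(e⁻)/2 = 0.5913 mol, so m = 0.5913 × 112.41 = 66.46 g.
Volume = m/ρ = 66.46 / 8.65 = 7.684 cm³.
Thickness = V/A = 7.684 / 31.6 = 0.243 cm = 2430 μm.

2430 μm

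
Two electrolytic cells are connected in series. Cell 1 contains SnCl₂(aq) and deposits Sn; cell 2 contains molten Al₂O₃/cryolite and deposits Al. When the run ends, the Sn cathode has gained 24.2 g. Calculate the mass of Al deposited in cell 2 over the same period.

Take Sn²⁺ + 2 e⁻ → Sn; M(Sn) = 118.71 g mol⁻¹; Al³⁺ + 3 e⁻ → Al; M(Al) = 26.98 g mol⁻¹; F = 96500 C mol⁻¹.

3.67 g

n(Sn) = 24.2 / 118.71 = 0.2039 mol.
Since Sn²⁺ + 2 e⁻ → Sn, n(e⁻) passed = 2 × 0.2039 = 0.4077 mol.
Cells in series carry the same charge, so the same 0.4077 mol of electrons passes through cell 2.
Al³⁺ + 3 e⁻ → Al, so n(Al) = 0.4077 / 3 = 0.1359 mol.
m(Al) = 0.1359 × 26.98 = 3.67 g.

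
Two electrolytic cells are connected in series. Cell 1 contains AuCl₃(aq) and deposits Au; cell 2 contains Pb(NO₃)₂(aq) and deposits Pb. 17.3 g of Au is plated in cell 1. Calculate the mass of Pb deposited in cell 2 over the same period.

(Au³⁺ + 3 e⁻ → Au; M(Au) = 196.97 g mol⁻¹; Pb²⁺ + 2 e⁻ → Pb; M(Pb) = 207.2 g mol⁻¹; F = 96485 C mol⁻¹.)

27.3 g

n(Au) = 17.3 / 196.97 = 0.08783 mol.
Since Au³⁺ + 3 e⁻ → Au, n(e⁻) passed = 3 × 0.08783 = 0.2635 mol.
Cells in series carry the same charge, so the same 0.2635 mol of electrons passes through cell 2.
Pb²⁺ + 2 e⁻ → Pb, so n(Pb) = 0.2635 / 2 = 0.1317 mol.
m(Pb) = 0.1317 × 207.2 = 27.3 g.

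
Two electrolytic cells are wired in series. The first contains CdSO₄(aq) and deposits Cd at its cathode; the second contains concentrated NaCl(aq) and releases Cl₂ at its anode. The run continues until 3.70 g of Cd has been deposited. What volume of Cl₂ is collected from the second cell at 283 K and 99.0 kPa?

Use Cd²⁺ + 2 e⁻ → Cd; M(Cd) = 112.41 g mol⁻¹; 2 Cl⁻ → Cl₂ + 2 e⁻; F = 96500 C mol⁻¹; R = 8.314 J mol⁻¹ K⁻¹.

n(Cd) = 3.70 / 112.41 = 0.03292 mol, so n(e⁻) = 2 × 0.03292 = 0.06583 mol.
The cells are in series, so the same 0.06583 mol of electrons passes through the second cell.
2 Cl⁻ → Cl₂ + 2 e⁻ — 2 mol e⁻ per mol Cl₂, so n(Cl₂) = 0.06583/2 = 0.03292 mol.
V = nRT/P = (0.03292 × 8.314 × 283) / (99.0 × 10³) = 7.82 × 10⁻⁴ m³ = 0.782 L.

0.782 L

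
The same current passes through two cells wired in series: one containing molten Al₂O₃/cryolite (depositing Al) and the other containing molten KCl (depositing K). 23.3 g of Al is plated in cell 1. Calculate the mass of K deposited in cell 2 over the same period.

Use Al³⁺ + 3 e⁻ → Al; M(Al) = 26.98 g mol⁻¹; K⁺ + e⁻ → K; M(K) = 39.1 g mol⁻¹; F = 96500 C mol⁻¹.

101 g

n(Al) = 23.3 / 26.98 = 0.8636 mol.
Since Al³⁺ + 3 e⁻ → Al, n(e⁻) passed = 3 × 0.8636 = 2.591 mol.
Cells in series carry the same charge, so the same 2.591 mol of electrons passes through cell 2.
K⁺ + e⁻ → K, so n(K) = 2.591 / 1 = 2.591 mol.
m(K) = 2.591 × 39.1 = 101 g.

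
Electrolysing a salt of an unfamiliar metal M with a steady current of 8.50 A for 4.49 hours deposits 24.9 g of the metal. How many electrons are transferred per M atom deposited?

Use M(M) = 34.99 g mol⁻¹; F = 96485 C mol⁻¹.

Q = I·t = 8.500 A × 16164 s = 137400 C, so n(e⁻) = 137400/96485 = 1.424 mol.
n(M) deposited = 24.9 / 34.99 = 0.7116 mol.
Electrons per atom = n(e⁻)/n(M) = 1.424 / 0.7116 = 2.00 ≈ 2, so the ion is M²⁺.

2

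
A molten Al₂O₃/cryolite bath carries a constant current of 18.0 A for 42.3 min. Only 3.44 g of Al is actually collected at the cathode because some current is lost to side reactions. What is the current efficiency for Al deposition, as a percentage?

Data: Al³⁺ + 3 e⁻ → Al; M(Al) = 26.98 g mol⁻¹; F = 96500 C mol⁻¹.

Q = I·t = 18.00 × 2538.0 = 45680 C; n(e⁻) = 45680/96500 = 0.4734 mol.
Theoretical n(Al) = n(e⁻)/3 = 0.1578 mol, i.e. m_theo = 0.1578 × 26.98 = 4.258 g.
Efficiency = m_actual / m_theo = 3.44 / 4.258 = 80.8 %.

80.8 %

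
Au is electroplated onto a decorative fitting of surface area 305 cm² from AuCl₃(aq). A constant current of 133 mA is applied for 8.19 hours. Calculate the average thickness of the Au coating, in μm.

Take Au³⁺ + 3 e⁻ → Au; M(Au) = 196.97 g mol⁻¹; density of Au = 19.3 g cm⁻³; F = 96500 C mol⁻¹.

4.53 μm

Q = I·t = 0.1330 × 29484 = 3921 C; n(e⁻) = 0.04064 mol.
n(Au) = n(e⁻)/3 = 0.01355 mol, so m = 0.01355 × 196.97 = 2.668 g.
Volume = m/ρ = 2.668 / 19.3 = 0.1382 cm³.
Thickness = V/A = 0.1382 / 305 = 4.53 × 10⁻⁴ cm = 4.53 μm.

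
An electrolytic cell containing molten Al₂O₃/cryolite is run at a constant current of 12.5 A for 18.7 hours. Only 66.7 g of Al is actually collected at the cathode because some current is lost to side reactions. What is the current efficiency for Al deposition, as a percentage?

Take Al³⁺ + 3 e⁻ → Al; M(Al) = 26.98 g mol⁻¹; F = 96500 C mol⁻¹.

Q = I·t = 12.50 × 67320 = 841500 C; n(e⁻) = 841500/96500 = 8.720 mol.
Theoretical n(Al) = n(e⁻)/3 = 2.907 mol, i.e. m_theo = 2.907 × 26.98 = 78.42 g.
Efficiency = m_actual / m_theo = 66.7 / 78.42 = 85.1 %.

85.1 %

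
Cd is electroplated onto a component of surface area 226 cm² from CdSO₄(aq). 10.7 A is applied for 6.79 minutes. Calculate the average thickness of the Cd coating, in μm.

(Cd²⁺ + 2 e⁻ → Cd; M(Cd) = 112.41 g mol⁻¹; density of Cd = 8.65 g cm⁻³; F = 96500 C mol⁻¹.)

13.0 μm

Q = I·t = 10.70 × 407.40 = 4359 C; n(e⁻) = 0.04517 mol.
n(Cd) = n(e⁻)/2 = 0.02259 mol, so m = 0.02259 × 112.41 = 2.539 g.
Volume = m/ρ = 2.539 / 8.65 = 0.2935 cm³.
Thickness = V/A = 0.2935 / 226 = 0.00130 cm = 13.0 μm.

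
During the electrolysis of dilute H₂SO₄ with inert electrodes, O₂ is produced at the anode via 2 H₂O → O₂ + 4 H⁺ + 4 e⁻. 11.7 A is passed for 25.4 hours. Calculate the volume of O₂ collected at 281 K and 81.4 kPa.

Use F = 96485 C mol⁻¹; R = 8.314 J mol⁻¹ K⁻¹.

Q = I·t = 11.70 A × 91440 s = 1070000 C.
n(e⁻) = Q/F = 1070000 / 96485 = 11.09 mol.
4 electrons are transferred per O₂ molecule, so n(O₂) = 11.09 / 4 = 2.772 mol.
V = nRT/P = (2.772 × 8.314 × 281) / (81.4 × 10³ Pa) = 0.0796 m³ = 79.6 L.

79.6 L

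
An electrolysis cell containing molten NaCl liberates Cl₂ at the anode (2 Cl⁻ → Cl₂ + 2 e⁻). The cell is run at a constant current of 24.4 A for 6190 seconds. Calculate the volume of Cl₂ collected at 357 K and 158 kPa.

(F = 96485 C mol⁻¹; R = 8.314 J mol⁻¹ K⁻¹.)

14.7 L

Q = I·t = 24.40 A × 6190.0 s = 151000 C.
n(e⁻) = Q/F = 151000 / 96485 = 1.565 mol.
2 electrons are transferred per Cl₂ molecule, so n(Cl₂) = 1.565 / 2 = 0.7827 mol.
V = nRT/P = (0.7827 × 8.314 × 357) / (158 × 10³ Pa) = 0.0147 m³ = 14.7 L.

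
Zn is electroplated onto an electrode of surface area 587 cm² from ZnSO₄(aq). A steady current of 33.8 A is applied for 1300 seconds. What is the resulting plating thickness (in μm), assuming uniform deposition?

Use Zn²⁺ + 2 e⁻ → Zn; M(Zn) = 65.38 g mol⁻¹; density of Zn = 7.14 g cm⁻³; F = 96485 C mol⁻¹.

Q = I·t = 33.80 × 1300.0 = 43940 C; n(e⁻) = 0.4554 mol.
n(Zn) = n(e⁻)/2 = 0.2277 mol, so m = 0.2277 × 65.38 = 14.89 g.
Volume = m/ρ = 14.89 / 7.14 = 2.085 cm³.
Thickness = V/A = 2.085 / 587 = 0.00355 cm = 35.5 μm.

35.5 μm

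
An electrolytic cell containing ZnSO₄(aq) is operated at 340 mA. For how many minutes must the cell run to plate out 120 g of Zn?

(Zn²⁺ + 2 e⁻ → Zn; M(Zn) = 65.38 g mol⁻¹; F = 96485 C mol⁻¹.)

17400 min

n(Zn) = m/M = 120 / 65.38 = 1.835 mol.
Each Zn atom requires 2 electrons, so n(e⁻) = 2 × 1.835 = 3.671 mol.
Q = n(e⁻)·F = 3.671 × 96485 = 354200 C.
t = Q/I = 354200 / 0.3400 A = 1042000 s = 17400 min.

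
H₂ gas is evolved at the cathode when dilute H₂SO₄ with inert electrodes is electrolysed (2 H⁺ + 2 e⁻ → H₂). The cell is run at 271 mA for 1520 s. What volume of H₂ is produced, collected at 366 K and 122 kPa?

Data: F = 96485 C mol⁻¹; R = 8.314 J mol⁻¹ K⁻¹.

0.0532 L

Q = I·t = 0.2710 A × 1520.0 s = 411.9 C.
n(e⁻) = Q/F = 411.9 / 96485 = 0.004269 mol.
2 electrons are transferred per H₂ molecule, so n(H₂) = 0.004269 / 2 = 0.002135 mol.
V = nRT/P = (0.002135 × 8.314 × 366) / (122 × 10³ Pa) = 5.32 × 10⁻⁵ m³ = 0.0532 L.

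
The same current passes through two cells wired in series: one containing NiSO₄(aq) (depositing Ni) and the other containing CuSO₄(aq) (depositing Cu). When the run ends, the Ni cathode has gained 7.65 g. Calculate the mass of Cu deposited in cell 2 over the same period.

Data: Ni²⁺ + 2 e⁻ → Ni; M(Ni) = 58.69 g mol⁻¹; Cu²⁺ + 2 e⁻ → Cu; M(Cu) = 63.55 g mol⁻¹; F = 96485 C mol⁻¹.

n(Ni) = 7.65 / 58.69 = 0.1303 mol.
Since Ni²⁺ + 2 e⁻ → Ni, n(e⁻) passed = 2 × 0.1303 = 0.2607 mol.
Cells in series carry the same charge, so the same 0.2607 mol of electrons passes through cell 2.
Cu²⁺ + 2 e⁻ → Cu, so n(Cu) = 0.2607 / 2 = 0.1303 mol.
m(Cu) = 0.1303 × 63.55 = 8.28 g.

8.28 g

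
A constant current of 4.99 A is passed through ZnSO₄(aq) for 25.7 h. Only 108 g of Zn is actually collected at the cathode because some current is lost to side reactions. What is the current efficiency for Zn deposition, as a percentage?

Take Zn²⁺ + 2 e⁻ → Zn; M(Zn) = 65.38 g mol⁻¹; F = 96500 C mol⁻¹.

Q = I·t = 4.990 × 92520 = 461700 C; n(e⁻) = 461700/96500 = 4.784 mol.
Theoretical n(Zn) = n(e⁻)/2 = 2.392 mol, i.e. m_theo = 2.392 × 65.38 = 156.4 g.
Efficiency = m_actual / m_theo = 108 / 156.4 = 69.1 %.

69.1 %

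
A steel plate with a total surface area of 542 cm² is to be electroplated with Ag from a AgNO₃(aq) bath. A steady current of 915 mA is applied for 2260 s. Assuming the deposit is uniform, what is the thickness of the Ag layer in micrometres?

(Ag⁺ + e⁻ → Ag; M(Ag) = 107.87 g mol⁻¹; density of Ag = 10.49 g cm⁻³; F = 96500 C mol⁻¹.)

4.07 μm

Q = I·t = 0.9150 × 2260.0 = 2068 C; n(e⁻) = 0.02143 mol.
n(Ag) = n(e⁻)/1 = 0.02143 mol, so m = 0.02143 × 107.87 = 2.312 g.
Volume = m/ρ = 2.312 / 10.49 = 0.2204 cm³.
Thickness = V/A = 0.2204 / 542 = 4.07 × 10⁻⁴ cm = 4.07 μm.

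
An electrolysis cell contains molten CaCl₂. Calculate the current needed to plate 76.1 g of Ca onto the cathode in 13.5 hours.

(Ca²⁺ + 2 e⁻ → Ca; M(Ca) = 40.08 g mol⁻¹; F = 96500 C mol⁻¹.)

7.54 A

n(Ca) = 76.1 / 40.08 = 1.899 mol.
n(e⁻) = 2 × 1.899 = 3.797 mol.
Q = n(e⁻)·F = 3.797 × 96500 = 366400 C.
I = Q/t = 366400 / 48600 s = 7.54 A.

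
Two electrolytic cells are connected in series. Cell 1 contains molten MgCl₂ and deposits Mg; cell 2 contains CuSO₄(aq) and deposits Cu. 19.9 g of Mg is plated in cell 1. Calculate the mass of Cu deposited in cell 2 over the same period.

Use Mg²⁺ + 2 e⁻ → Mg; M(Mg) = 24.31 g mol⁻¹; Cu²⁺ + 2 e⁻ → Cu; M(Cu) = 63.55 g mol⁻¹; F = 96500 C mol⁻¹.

52.0 g

n(Mg) = 19.9 / 24.31 = 0.8186 mol.
Since Mg²⁺ + 2 e⁻ → Mg, n(e⁻) passed = 2 × 0.8186 = 1.637 mol.
Cells in series carry the same charge, so the same 1.637 mol of electrons passes through cell 2.
Cu²⁺ + 2 e⁻ → Cu, so n(Cu) = 1.637 / 2 = 0.8186 mol.
m(Cu) = 0.8186 × 63.55 = 52.0 g.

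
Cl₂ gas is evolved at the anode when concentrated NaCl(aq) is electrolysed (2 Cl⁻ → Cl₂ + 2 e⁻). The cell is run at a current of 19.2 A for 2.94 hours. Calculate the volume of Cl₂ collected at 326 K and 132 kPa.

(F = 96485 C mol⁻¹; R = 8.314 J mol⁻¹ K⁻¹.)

Q = I·t = 19.20 A × 10584 s = 203200 C.
n(e⁻) = Q/F = 203200 / 96485 = 2.106 mol.
2 electrons are transferred per Cl₂ molecule, so n(Cl₂) = 2.106 / 2 = 1.053 mol.
V = nRT/P = (1.053 × 8.314 × 326) / (132 × 10³ Pa) = 0.0216 m³ = 21.6 L.

21.6 L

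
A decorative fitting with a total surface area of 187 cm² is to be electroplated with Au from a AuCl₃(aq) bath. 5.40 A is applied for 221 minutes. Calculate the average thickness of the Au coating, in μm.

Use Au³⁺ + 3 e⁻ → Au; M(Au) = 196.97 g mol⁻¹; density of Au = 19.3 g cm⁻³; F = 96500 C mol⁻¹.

Q = I·t = 5.400 × 13260 = 71600 C; n(e⁻) = 0.7420 mol.
n(Au) = n(e⁻)/3 = 0.2473 mol, so m = 0.2473 × 196.97 = 48.72 g.
Volume = m/ρ = 48.72 / 19.3 = 2.524 cm³.
Thickness = V/A = 2.524 / 187 = 0.0135 cm = 135 μm.

135 μm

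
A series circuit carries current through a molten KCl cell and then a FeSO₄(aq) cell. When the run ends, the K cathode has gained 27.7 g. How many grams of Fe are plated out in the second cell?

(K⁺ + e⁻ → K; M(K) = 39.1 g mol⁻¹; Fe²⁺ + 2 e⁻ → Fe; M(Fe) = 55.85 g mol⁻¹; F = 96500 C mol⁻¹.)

19.8 g

n(K) = 27.7 / 39.1 = 0.7084 mol.
Since K⁺ + e⁻ → K, n(e⁻) passed = 1 × 0.7084 = 0.7084 mol.
Cells in series carry the same charge, so the same 0.7084 mol of electrons passes through cell 2.
Fe²⁺ + 2 e⁻ → Fe, so n(Fe) = 0.7084 / 2 = 0.3542 mol.
m(Fe) = 0.3542 × 55.85 = 19.8 g.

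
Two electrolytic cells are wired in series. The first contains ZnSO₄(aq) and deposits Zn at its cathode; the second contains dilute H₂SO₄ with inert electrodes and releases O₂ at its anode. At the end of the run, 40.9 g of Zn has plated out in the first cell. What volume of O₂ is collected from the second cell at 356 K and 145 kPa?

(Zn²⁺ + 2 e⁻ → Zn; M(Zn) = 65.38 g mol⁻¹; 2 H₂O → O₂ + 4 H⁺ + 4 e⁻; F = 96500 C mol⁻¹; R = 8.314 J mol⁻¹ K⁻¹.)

6.38 L

n(Zn) = 40.9 / 65.38 = 0.6256 mol, so n(e⁻) = 2 × 0.6256 = 1.251 mol.
The cells are in series, so the same 1.251 mol of electrons passes through the second cell.
2 H₂O → O₂ + 4 H⁺ + 4 e⁻ — 4 mol e⁻ per mol O₂, so n(O₂) = 1.251/4 = 0.3128 mol.
V = nRT/P = (0.3128 × 8.314 × 356) / (145 × 10³) = 0.00638 m³ = 6.38 L.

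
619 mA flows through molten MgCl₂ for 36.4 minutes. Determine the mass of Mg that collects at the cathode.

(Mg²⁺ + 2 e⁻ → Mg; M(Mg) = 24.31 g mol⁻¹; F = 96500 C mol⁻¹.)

0.170 g

Q = I·t = 0.6190 A × 2184.0 s = 1352 C.
n(e⁻) = Q/F = 1352 / 96500 = 0.01401 mol.
Mg²⁺ + 2 e⁻ → Mg, so n(Mg) = n(e⁻)/2 = 0.007005 mol.
m = n·M = 0.007005 × 24.31 = 0.170 g.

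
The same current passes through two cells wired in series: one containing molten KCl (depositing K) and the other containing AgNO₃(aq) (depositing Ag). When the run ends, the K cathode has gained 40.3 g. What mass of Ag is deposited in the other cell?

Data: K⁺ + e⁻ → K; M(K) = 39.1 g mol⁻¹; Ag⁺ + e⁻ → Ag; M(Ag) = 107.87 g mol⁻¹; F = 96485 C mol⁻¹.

n(K) = 40.3 / 39.1 = 1.031 mol.
Since K⁺ + e⁻ → K, n(e⁻) passed = 1 × 1.031 = 1.031 mol.
Cells in series carry the same charge, so the same 1.031 mol of electrons passes through cell 2.
Ag⁺ + e⁻ → Ag, so n(Ag) = 1.031 / 1 = 1.031 mol.
m(Ag) = 1.031 × 107.87 = 111 g.

111 g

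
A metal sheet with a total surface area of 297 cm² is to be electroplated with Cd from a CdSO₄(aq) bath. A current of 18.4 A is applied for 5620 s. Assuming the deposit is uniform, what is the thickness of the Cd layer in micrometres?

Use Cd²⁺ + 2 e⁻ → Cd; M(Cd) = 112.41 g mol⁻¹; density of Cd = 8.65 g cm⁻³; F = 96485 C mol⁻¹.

Q = I·t = 18.40 × 5620.0 = 103400 C; n(e⁻) = 1.072 mol.
n(Cd) = n(e⁻)/2 = 0.5359 mol, so m = 0.5359 × 112.41 = 60.24 g.
Volume = m/ρ = 60.24 / 8.65 = 6.964 cm³.
Thickness = V/A = 6.964 / 297 = 0.0234 cm = 234 μm.

234 μm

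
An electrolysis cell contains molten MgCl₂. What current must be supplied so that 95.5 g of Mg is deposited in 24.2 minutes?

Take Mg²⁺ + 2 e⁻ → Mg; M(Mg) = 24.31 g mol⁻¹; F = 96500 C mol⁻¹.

n(Mg) = 95.5 / 24.31 = 3.928 mol.
n(e⁻) = 2 × 3.928 = 7.857 mol.
Q = n(e⁻)·F = 7.857 × 96500 = 758200 C.
I = Q/t = 758200 / 1452.0 s = 522 A.

522 A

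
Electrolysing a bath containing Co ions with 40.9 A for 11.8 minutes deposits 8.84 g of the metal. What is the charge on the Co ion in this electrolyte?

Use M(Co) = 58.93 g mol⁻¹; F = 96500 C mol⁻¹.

+2

Q = I·t = 40.90 A × 708.00 s = 28960 C, so n(e⁻) = 28960/96500 = 0.3001 mol.
n(Co) deposited = 8.84 / 58.93 = 0.1500 mol.
Electrons per atom = n(e⁻)/n(Co) = 0.3001 / 0.1500 = 2.00 ≈ 2, so the ion is Co²⁺.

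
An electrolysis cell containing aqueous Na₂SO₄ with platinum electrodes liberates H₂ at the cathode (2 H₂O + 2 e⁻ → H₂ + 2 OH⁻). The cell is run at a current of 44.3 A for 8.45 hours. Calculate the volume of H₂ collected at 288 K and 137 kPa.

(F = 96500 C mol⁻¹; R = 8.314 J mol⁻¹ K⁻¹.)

Q = I·t = 44.30 A × 30420 s = 1348000 C.
n(e⁻) = Q/F = 1348000 / 96500 = 13.96 mol.
2 electrons are transferred per H₂ molecule, so n(H₂) = 13.96 / 2 = 6.982 mol.
V = nRT/P = (6.982 × 8.314 × 288) / (137 × 10³ Pa) = 0.122 m³ = 122 L.

122 L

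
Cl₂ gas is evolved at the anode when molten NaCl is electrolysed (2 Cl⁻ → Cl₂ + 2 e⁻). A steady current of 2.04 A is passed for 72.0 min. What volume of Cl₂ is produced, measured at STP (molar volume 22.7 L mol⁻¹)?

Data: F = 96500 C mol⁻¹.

1.04 L

Q = I·t = 2.040 A × 4320.0 s = 8813 C.
n(e⁻) = Q/F = 8813 / 96500 = 0.09132 mol.
2 electrons are transferred per Cl₂ molecule, so n(Cl₂) = 0.09132 / 2 = 0.04566 mol.
V = n × V_m = 0.04566 × 22.7 = 1.04 L.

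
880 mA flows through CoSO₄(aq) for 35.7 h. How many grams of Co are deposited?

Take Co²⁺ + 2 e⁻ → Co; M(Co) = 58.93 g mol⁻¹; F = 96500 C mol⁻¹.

Q = I·t = 0.8800 A × 128520 s = 113100 C.
n(e⁻) = Q/F = 113100 / 96500 = 1.172 mol.
Co²⁺ + 2 e⁻ → Co, so n(Co) = n(e⁻)/2 = 0.5860 mol.
m = n·M = 0.5860 × 58.93 = 34.5 g.

34.5 g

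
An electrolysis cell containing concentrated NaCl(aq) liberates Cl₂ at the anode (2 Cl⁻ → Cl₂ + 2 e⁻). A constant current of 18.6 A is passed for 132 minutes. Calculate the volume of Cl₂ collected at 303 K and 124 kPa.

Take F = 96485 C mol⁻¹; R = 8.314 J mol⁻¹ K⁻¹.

Q = I·t = 18.60 A × 7920.0 s = 147300 C.
n(e⁻) = Q/F = 147300 / 96485 = 1.527 mol.
2 electrons are transferred per Cl₂ molecule, so n(Cl₂) = 1.527 / 2 = 0.7634 mol.
V = nRT/P = (0.7634 × 8.314 × 303) / (124 × 10³ Pa) = 0.0155 m³ = 15.5 L.

15.5 L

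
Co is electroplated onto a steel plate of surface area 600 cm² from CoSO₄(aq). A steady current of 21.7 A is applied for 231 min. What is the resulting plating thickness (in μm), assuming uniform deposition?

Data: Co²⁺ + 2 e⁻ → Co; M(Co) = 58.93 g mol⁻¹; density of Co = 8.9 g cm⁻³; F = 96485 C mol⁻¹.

Q = I·t = 21.70 × 13860 = 300800 C; n(e⁻) = 3.117 mol.
n(Co) = n(e⁻)/2 = 1.559 mol, so m = 1.559 × 58.93 = 91.85 g.
Volume = m/ρ = 91.85 / 8.9 = 10.32 cm³.
Thickness = V/A = 10.32 / 600 = 0.0172 cm = 172 μm.

172 μm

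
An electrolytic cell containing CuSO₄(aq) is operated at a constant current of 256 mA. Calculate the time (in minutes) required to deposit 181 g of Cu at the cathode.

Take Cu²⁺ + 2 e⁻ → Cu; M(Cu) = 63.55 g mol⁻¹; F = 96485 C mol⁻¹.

n(Cu) = m/M = 181 / 63.55 = 2.848 mol.
Each Cu atom requires 2 electrons, so n(e⁻) = 2 × 2.848 = 5.696 mol.
Q = n(e⁻)·F = 5.696 × 96485 = 549600 C.
t = Q/I = 549600 / 0.2560 A = 2147000 s = 35800 min.

35800 min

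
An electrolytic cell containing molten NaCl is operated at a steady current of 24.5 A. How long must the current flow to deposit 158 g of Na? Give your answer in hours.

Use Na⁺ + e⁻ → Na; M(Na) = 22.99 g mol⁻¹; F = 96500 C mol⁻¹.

7.52 h

n(Na) = m/M = 158 / 22.99 = 6.873 mol.
Each Na atom requires 1 electron, so n(e⁻) = 1 × 6.873 = 6.873 mol.
Q = n(e⁻)·F = 6.873 × 96500 = 663200 C.
t = Q/I = 663200 / 24.50 A = 27070 s = 7.52 h.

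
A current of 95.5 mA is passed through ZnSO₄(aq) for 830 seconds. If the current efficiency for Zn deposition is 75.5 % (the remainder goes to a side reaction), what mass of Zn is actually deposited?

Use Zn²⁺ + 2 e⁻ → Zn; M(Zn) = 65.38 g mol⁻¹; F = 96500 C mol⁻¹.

Q = I·t = 0.09550 × 830.00 = 79.26 C.
n(e⁻) = 79.26/96500 = 0.0008214 mol; theoretically n(Zn) = 0.0008214/2 = 0.0004107 mol, m_theo = 0.02685 g.
At 75.5 % efficiency, m_actual = 0.755 × 0.02685 = 0.0203 g.

0.0203 g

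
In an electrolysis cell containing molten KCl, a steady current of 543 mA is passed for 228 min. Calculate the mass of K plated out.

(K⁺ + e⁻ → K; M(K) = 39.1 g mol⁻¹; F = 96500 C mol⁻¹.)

Q = I·t = 0.5430 A × 13680 s = 7428 C.
n(e⁻) = Q/F = 7428 / 96500 = 0.07698 mol.
K⁺ + e⁻ → K, so n(K) = n(e⁻)/1 = 0.07698 mol.
m = n·M = 0.07698 × 39.1 = 3.01 g.

3.01 g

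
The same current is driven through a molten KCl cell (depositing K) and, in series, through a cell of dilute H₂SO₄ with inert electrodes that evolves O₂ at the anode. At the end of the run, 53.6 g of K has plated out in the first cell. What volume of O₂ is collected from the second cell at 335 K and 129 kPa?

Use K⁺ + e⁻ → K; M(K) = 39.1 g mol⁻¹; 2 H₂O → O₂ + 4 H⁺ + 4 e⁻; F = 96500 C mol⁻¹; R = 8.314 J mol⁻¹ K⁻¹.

n(K) = 53.6 / 39.1 = 1.371 mol, so n(e⁻) = 1 × 1.371 = 1.371 mol.
The cells are in series, so the same 1.371 mol of electrons passes through the second cell.
2 H₂O → O₂ + 4 H⁺ + 4 e⁻ — 4 mol e⁻ per mol O₂, so n(O₂) = 1.371/4 = 0.3427 mol.
V = nRT/P = (0.3427 × 8.314 × 335) / (129 × 10³) = 0.00740 m³ = 7.40 L.

7.40 L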